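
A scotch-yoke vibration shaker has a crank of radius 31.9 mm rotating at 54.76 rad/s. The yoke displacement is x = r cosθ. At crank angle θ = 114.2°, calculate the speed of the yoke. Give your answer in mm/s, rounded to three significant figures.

1590

ω = 54.76 rad/s
x = r cosθ ⇒ ẋ = −rω sinθ.
|v| = rω|sinθ| = 0.0319·54.76·|sin 114.2°| = 1.5933 m/s = 1593.3 mm/s.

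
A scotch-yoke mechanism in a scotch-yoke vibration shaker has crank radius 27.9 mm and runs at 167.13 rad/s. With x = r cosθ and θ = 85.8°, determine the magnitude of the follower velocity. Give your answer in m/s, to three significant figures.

4.65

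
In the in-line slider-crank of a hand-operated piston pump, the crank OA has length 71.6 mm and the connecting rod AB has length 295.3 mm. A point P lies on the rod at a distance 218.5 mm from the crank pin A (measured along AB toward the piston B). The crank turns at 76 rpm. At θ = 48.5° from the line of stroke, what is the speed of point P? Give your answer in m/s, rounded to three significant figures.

ω = 7.959 rad/s.  Crank-pin speed |V_A| = rω = 0.56984 m/s, perpendicular to OA.
Rod angle: sinφ = −(r/L) sinθ ⇒ φ = -10.463°; ω_rod = −rω cosθ/√(L²−r²sin²θ) = -1.3003 rad/s.
V_P = V_A + ω_rod × AP, with AP = 0.2185 m along the rod.
Components: V_Px = −rω sinθ − a·ω_rod·sinφ = -0.47838 m/s;  V_Py = rω cosθ + a·ω_rod·cosφ = +0.098201 m/s.
|V_P| = √(V_Px² + V_Py²) = 0.48836 m/s.

0.488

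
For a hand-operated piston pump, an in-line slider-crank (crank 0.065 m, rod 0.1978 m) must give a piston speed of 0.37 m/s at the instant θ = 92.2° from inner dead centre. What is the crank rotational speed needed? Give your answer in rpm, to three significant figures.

For an in-line slider-crank, |v_piston| = rω|sinθ|·[1 + r cosθ/√(L² − r² sin²θ)].
With r = 0.065 m, L = 0.1978 m, θ = 92.2°: the bracketed kinematic factor |dx/dθ| = 0.064085 m.
ω = v/|dx/dθ| = 0.37/0.064085 = 5.7736 rad/s.
N = 60ω/(2π) = 55.134 rpm.

55.1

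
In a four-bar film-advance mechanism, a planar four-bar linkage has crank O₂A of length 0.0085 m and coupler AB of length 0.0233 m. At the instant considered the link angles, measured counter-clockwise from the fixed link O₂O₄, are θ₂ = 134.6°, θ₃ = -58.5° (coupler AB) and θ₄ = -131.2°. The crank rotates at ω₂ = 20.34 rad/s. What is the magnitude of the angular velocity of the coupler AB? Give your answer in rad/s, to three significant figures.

7.75

ω₂ = 20.34 rad/s
Differentiating the loop-closure r₂e^{iθ₂}+r₃e^{iθ₃}=r₁+r₄e^{iθ₄} gives r₂ω₂e^{iθ₂}+r₃ω₃e^{iθ₃}=r₄ω₄e^{iθ₄}.
Eliminating the other unknown: ω₃ = r₂ω₂ sin(θ₄−θ₂) / [r₃ sin(θ₃−θ₄)].
Numerator sine = +0.99731; denominator sine = +0.95476.
Result = 0.0085·20.34·(+0.99731) / (0.0233·(+0.95476)) = +7.7509 rad/s; magnitude 7.7509 rad/s.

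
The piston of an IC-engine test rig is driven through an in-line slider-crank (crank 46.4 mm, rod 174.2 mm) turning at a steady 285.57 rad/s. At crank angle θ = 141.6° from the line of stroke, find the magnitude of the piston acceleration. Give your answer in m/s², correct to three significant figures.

ω = 285.6 rad/s
x(θ) = r cosθ + √(L² − r² sin²θ); with ω constant, a = ω²·d²x/dθ².
d²x/dθ² = −r cosθ − r²(cos2θ)/√u − r⁴ sin²2θ/(4u^{3/2}),  u = L² − r² sin²θ = 0.029515 m².
Substituting r = 0.0464 m, L = 0.1742 m, θ = 141.6°: d²x/dθ² = +0.033285 m.
a = ω²·d²x/dθ² = (285.6)²·(+0.033285) = +2714.4 m/s²;  |a| = 2714.4 m/s².

2710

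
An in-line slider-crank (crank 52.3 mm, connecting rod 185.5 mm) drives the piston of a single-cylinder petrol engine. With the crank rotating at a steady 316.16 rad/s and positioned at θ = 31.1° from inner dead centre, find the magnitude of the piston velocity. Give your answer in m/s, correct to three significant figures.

10.6

ω = 316.2 rad/s
For an in-line slider-crank, x = r cosθ + √(L² − r² sin²θ), so v = −rω sinθ·[1 + r cosθ/√(L² − r² sin²θ)].
With r = 0.0523 m, L = 0.1855 m, θ = 31.1°: √(L² − r² sin²θ) = 0.18352 m.
v = −0.0523·316.2·0.51653·[1 + 0.0523·0.85627/0.18352] = -10.625 m/s.
|v| = 10.625 m/s.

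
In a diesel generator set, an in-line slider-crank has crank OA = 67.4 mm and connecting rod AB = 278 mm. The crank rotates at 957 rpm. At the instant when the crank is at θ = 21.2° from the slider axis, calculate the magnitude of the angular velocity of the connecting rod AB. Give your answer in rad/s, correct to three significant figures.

22.7

ω = 100.2 rad/s (converted from 957 rpm).
The rod makes angle φ with the slider axis where L sinφ = r sinθ; differentiating, L cosφ·φ̇ = r ω cosθ.
L cosφ = √(L² − r² sin²θ) = 0.27693 m.
|ω_rod| = r ω |cosθ| / √(L² − r² sin²θ) = 0.0674·100.2·0.93232/0.27693 = 22.74 rad/s.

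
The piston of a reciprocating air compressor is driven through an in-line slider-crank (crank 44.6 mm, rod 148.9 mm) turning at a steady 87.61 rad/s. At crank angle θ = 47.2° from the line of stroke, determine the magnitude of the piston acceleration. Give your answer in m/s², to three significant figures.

ω = 87.61 rad/s
x(θ) = r cosθ + √(L² − r² sin²θ); with ω constant, a = ω²·d²x/dθ².
d²x/dθ² = −r cosθ − r²(cos2θ)/√u − r⁴ sin²2θ/(4u^{3/2}),  u = L² − r² sin²θ = 0.0211003 m².
Substituting r = 0.0446 m, L = 0.1489 m, θ = 47.2°: d²x/dθ² = -0.029573 m.
a = ω²·d²x/dθ² = (87.61)²·(-0.029573) = -226.99 m/s²;  |a| = 226.99 m/s².

227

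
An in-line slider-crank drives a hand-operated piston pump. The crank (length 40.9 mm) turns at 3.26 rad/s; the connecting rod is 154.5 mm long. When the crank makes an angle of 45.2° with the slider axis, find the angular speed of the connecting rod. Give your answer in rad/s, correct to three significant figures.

ω = 3.26 rad/s
The rod makes angle φ with the slider axis where L sinφ = r sinθ; differentiating, L cosφ·φ̇ = r ω cosθ.
L cosφ = √(L² − r² sin²θ) = 0.15175 m.
|ω_rod| = r ω |cosθ| / √(L² − r² sin²θ) = 0.0409·3.26·0.70463/0.15175 = 0.61912 rad/s.

0.619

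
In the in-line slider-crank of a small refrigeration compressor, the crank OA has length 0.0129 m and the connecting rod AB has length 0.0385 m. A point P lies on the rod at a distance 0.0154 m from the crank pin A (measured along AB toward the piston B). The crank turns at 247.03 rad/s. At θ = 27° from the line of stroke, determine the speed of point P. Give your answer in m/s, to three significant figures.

2.35

ω = 247 rad/s.  Crank-pin speed |V_A| = rω = 3.1867 m/s, perpendicular to OA.
Rod angle: sinφ = −(r/L) sinθ ⇒ φ = -8.750°; ω_rod = −rω cosθ/√(L²−r²sin²θ) = -74.618 rad/s.
V_P = V_A + ω_rod × AP, with AP = 0.0154 m along the rod.
Components: V_Px = −rω sinθ − a·ω_rod·sinφ = -1.6215 m/s;  V_Py = rω cosθ + a·ω_rod·cosφ = +1.7036 m/s.
|V_P| = √(V_Px² + V_Py²) = 2.3519 m/s.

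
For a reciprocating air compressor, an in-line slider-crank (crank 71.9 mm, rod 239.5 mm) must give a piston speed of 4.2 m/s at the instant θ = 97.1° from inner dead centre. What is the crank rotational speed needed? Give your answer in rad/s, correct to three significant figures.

61.2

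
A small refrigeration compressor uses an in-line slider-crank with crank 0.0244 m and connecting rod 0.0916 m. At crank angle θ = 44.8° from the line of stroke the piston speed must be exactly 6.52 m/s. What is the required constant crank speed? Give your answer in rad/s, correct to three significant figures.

318

For an in-line slider-crank, |v_piston| = rω|sinθ|·[1 + r cosθ/√(L² − r² sin²θ)].
With r = 0.0244 m, L = 0.0916 m, θ = 44.8°: the bracketed kinematic factor |dx/dθ| = 0.020502 m.
ω = v/|dx/dθ| = 6.52/0.020502 = 318.02 rad/s.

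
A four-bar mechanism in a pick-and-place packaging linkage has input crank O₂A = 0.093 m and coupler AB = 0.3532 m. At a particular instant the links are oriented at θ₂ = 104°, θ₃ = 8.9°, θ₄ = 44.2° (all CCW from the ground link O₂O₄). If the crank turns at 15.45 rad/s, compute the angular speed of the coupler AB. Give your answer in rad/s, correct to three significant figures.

ω₂ = 15.45 rad/s
Differentiating the loop-closure r₂e^{iθ₂}+r₃e^{iθ₃}=r₁+r₄e^{iθ₄} gives r₂ω₂e^{iθ₂}+r₃ω₃e^{iθ₃}=r₄ω₄e^{iθ₄}.
Eliminating the other unknown: ω₃ = r₂ω₂ sin(θ₄−θ₂) / [r₃ sin(θ₃−θ₄)].
Numerator sine = -0.86427; denominator sine = -0.57786.
Result = 0.093·15.45·(-0.86427) / (0.3532·(-0.57786)) = +6.0845 rad/s; magnitude 6.0845 rad/s.

6.08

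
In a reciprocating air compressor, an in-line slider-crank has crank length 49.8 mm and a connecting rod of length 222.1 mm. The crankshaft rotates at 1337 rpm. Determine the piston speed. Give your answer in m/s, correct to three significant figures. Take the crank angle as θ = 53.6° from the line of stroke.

6.37

ω = 2π·1337/60 = 140 rad/s
For an in-line slider-crank, x = r cosθ + √(L² − r² sin²θ), so v = −rω sinθ·[1 + r cosθ/√(L² − r² sin²θ)].
With r = 0.0498 m, L = 0.2221 m, θ = 53.6°: √(L² − r² sin²θ) = 0.21845 m.
v = −0.0498·140·0.80489·[1 + 0.0498·0.59342/0.21845] = -6.3713 m/s.
|v| = 6.3713 m/s.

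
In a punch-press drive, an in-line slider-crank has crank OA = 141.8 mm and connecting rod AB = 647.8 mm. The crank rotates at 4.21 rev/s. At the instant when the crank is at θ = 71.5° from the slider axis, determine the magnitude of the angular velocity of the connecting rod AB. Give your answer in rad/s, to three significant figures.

1.88

ω = 26.45 rad/s (converted from 4.21 rev/s).
The rod makes angle φ with the slider axis where L sinφ = r sinθ; differentiating, L cosφ·φ̇ = r ω cosθ.
L cosφ = √(L² − r² sin²θ) = 0.63369 m.
|ω_rod| = r ω |cosθ| / √(L² − r² sin²θ) = 0.1418·26.45·0.31730/0.63369 = 1.8782 rad/s.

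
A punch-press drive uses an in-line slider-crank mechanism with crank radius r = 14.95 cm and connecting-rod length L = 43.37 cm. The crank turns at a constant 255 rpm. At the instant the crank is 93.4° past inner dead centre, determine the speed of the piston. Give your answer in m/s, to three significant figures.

3.90

ω = 2π·255/60 = 26.7 rad/s
For an in-line slider-crank, x = r cosθ + √(L² − r² sin²θ), so v = −rω sinθ·[1 + r cosθ/√(L² − r² sin²θ)].
With r = 0.1495 m, L = 0.4337 m, θ = 93.4°: √(L² − r² sin²θ) = 0.40721 m.
v = −0.1495·26.7·0.99824·[1 + 0.1495·-0.05931/0.40721] = -3.8984 m/s.
|v| = 3.8984 m/s.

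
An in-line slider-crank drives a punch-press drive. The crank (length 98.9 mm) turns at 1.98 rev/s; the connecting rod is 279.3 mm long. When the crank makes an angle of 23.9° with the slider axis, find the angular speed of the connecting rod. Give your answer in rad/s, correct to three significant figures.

4.07

ω = 12.44 rad/s (converted from 1.98 rev/s).
The rod makes angle φ with the slider axis where L sinφ = r sinθ; differentiating, L cosφ·φ̇ = r ω cosθ.
L cosφ = √(L² − r² sin²θ) = 0.27641 m.
|ω_rod| = r ω |cosθ| / √(L² − r² sin²θ) = 0.0989·12.44·0.91425/0.27641 = 4.0696 rad/s.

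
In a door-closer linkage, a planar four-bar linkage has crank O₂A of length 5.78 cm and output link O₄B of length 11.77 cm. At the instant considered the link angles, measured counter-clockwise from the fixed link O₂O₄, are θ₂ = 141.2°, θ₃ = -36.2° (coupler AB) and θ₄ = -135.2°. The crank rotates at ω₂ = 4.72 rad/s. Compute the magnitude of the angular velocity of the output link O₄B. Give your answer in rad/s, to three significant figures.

0.106

ω₂ = 4.72 rad/s
Differentiating the loop-closure r₂e^{iθ₂}+r₃e^{iθ₃}=r₁+r₄e^{iθ₄} gives r₂ω₂e^{iθ₂}+r₃ω₃e^{iθ₃}=r₄ω₄e^{iθ₄}.
Eliminating the other unknown: ω₄ = r₂ω₂ sin(θ₂−θ₃) / [r₄ sin(θ₄−θ₃)].
Numerator sine = +0.04536; denominator sine = -0.98769.
Result = 0.0578·4.72·(+0.04536) / (0.1177·(-0.98769)) = -0.10646 rad/s; magnitude 0.10646 rad/s.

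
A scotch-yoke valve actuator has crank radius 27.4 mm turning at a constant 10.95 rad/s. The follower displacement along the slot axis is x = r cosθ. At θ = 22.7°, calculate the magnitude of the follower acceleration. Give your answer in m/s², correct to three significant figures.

ω = 10.95 rad/s
x = r cosθ ⇒ ẍ = −rω² cosθ (ω constant).
|a| = rω²|cosθ| = 0.0274·(10.95)²·|cos 22.7°| = 3.0308 m/s².

3.03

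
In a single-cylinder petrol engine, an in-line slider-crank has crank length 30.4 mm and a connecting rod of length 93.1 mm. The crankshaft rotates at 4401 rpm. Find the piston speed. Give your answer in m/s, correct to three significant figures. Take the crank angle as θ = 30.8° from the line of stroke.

9.21

ω = 2π·4401/60 = 460.9 rad/s
For an in-line slider-crank, x = r cosθ + √(L² − r² sin²θ), so v = −rω sinθ·[1 + r cosθ/√(L² − r² sin²θ)].
With r = 0.0304 m, L = 0.0931 m, θ = 30.8°: √(L² − r² sin²θ) = 0.091789 m.
v = −0.0304·460.9·0.51204·[1 + 0.0304·0.85896/0.091789] = -9.2148 m/s.
|v| = 9.2148 m/s.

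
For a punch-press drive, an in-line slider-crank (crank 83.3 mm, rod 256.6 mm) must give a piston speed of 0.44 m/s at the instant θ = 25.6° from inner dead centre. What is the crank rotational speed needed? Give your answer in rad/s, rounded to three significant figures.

For an in-line slider-crank, |v_piston| = rω|sinθ|·[1 + r cosθ/√(L² − r² sin²θ)].
With r = 0.0833 m, L = 0.2566 m, θ = 25.6°: the bracketed kinematic factor |dx/dθ| = 0.046635 m.
ω = v/|dx/dθ| = 0.44/0.046635 = 9.4349 rad/s.

9.43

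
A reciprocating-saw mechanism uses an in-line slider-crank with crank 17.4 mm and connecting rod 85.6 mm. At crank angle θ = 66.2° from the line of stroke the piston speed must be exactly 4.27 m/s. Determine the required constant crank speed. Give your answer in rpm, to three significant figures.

2360

For an in-line slider-crank, |v_piston| = rω|sinθ|·[1 + r cosθ/√(L² − r² sin²θ)].
With r = 0.0174 m, L = 0.0856 m, θ = 66.2°: the bracketed kinematic factor |dx/dθ| = 0.017249 m.
ω = v/|dx/dθ| = 4.27/0.017249 = 247.54 rad/s.
N = 60ω/(2π) = 2363.9 rpm.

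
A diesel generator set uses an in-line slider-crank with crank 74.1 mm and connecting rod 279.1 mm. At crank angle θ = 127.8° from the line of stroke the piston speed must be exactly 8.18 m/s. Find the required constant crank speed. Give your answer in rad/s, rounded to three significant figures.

168

For an in-line slider-crank, |v_piston| = rω|sinθ|·[1 + r cosθ/√(L² − r² sin²θ)].
With r = 0.0741 m, L = 0.2791 m, θ = 127.8°: the bracketed kinematic factor |dx/dθ| = 0.048806 m.
ω = v/|dx/dθ| = 8.18/0.048806 = 167.6 rad/s.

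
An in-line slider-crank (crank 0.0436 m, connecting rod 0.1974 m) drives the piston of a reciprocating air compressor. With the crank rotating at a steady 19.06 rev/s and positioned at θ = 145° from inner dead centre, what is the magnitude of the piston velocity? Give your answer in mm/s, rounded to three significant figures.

ω = 2π·19.1 = 119.8 rad/s
For an in-line slider-crank, x = r cosθ + √(L² − r² sin²θ), so v = −rω sinθ·[1 + r cosθ/√(L² − r² sin²θ)].
With r = 0.0436 m, L = 0.1974 m, θ = 145°: √(L² − r² sin²θ) = 0.19581 m.
v = −0.0436·119.8·0.57358·[1 + 0.0436·-0.81915/0.19581] = -2.4486 m/s.
|v| = 2.4486 m/s = 2448.6 mm/s.

2450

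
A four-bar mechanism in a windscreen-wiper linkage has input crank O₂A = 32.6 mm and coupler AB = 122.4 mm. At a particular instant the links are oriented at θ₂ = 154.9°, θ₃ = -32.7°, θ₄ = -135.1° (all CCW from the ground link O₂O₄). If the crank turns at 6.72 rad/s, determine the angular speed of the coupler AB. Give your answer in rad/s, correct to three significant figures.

ω₂ = 6.72 rad/s
Differentiating the loop-closure r₂e^{iθ₂}+r₃e^{iθ₃}=r₁+r₄e^{iθ₄} gives r₂ω₂e^{iθ₂}+r₃ω₃e^{iθ₃}=r₄ω₄e^{iθ₄}.
Eliminating the other unknown: ω₃ = r₂ω₂ sin(θ₄−θ₂) / [r₃ sin(θ₃−θ₄)].
Numerator sine = +0.93969; denominator sine = +0.97667.
Result = 0.0326·6.72·(+0.93969) / (0.1224·(+0.97667)) = +1.722 rad/s; magnitude 1.722 rad/s.

1.72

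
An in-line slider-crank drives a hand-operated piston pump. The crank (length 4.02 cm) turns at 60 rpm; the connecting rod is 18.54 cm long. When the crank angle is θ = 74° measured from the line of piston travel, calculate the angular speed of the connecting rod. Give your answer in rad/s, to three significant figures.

ω = 6.283 rad/s (converted from 60 rpm).
The rod makes angle φ with the slider axis where L sinφ = r sinθ; differentiating, L cosφ·φ̇ = r ω cosθ.
L cosφ = √(L² − r² sin²θ) = 0.18133 m.
|ω_rod| = r ω |cosθ| / √(L² − r² sin²θ) = 0.0402·6.283·0.27564/0.18133 = 0.38395 rad/s.

0.384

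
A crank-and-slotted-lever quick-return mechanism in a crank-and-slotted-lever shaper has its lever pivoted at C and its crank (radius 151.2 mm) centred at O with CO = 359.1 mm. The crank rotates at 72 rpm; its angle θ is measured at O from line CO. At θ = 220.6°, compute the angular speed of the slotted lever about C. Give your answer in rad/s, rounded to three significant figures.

ω = 7.54 rad/s (from 72 rpm).
Crank pin A relative to C: A = (d + r cosθ, r sinθ); lever angle φ = atan2(r sinθ, d + r cosθ).
Differentiating tanφ: φ̇ = rω(d cosθ + r)/(d² + r² + 2dr cosθ).
d² + r² + 2dr cosθ = |CA|² = 0.0693636 m²;  d cosθ + r = -0.12145 m.
|ω_lever| = |0.1512·7.54·-0.12145| / 0.0693636 = 1.9962 rad/s.

2.00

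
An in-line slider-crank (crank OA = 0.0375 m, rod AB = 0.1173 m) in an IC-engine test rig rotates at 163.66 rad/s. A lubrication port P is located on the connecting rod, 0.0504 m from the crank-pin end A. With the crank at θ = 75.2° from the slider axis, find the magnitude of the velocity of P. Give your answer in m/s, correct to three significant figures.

ω = 163.7 rad/s.  Crank-pin speed |V_A| = rω = 6.1372 m/s, perpendicular to OA.
Rod angle: sinφ = −(r/L) sinθ ⇒ φ = -18.004°; ω_rod = −rω cosθ/√(L²−r²sin²θ) = -14.053 rad/s.
V_P = V_A + ω_rod × AP, with AP = 0.0504 m along the rod.
Components: V_Px = −rω sinθ − a·ω_rod·sinφ = -6.1526 m/s;  V_Py = rω cosθ + a·ω_rod·cosφ = +0.89413 m/s.
|V_P| = √(V_Px² + V_Py²) = 6.2172 m/s.

6.22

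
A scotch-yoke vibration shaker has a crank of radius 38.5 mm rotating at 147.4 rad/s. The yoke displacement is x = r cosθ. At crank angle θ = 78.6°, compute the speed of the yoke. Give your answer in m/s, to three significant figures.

5.56

ω = 147.4 rad/s
x = r cosθ ⇒ ẋ = −rω sinθ.
|v| = rω|sinθ| = 0.0385·147.4·|sin 78.6°| = 5.5629 m/s.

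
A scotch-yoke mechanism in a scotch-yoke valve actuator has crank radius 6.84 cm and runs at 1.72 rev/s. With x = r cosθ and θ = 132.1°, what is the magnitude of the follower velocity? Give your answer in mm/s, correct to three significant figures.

ω = 10.81 rad/s (from 1.72 rev/s).
x = r cosθ ⇒ ẋ = −rω sinθ.
|v| = rω|sinθ| = 0.0684·10.81·|sin 132.1°| = 0.54847 m/s = 548.47 mm/s.

548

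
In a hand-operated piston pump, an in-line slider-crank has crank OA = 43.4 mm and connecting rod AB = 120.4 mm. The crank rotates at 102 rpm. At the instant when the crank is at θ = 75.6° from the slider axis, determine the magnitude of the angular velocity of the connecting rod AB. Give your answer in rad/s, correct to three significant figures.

1.02

ω = 10.68 rad/s (converted from 102 rpm).
The rod makes angle φ with the slider axis where L sinφ = r sinθ; differentiating, L cosφ·φ̇ = r ω cosθ.
L cosφ = √(L² − r² sin²θ) = 0.11282 m.
|ω_rod| = r ω |cosθ| / √(L² − r² sin²θ) = 0.0434·10.68·0.24869/0.11282 = 1.0218 rad/s.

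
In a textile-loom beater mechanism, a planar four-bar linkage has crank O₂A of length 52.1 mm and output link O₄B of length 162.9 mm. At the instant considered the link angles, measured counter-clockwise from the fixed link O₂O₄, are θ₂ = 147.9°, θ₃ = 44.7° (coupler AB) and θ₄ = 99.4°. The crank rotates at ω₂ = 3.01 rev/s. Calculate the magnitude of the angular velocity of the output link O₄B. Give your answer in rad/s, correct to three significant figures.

7.22

ω₂ = 18.91 rad/s (from 3.01 rev/s).
Differentiating the loop-closure r₂e^{iθ₂}+r₃e^{iθ₃}=r₁+r₄e^{iθ₄} gives r₂ω₂e^{iθ₂}+r₃ω₃e^{iθ₃}=r₄ω₄e^{iθ₄}.
Eliminating the other unknown: ω₄ = r₂ω₂ sin(θ₂−θ₃) / [r₄ sin(θ₄−θ₃)].
Numerator sine = +0.97358; denominator sine = +0.81614.
Result = 0.0521·18.91·(+0.97358) / (0.1629·(+0.81614)) = +7.2156 rad/s; magnitude 7.2156 rad/s.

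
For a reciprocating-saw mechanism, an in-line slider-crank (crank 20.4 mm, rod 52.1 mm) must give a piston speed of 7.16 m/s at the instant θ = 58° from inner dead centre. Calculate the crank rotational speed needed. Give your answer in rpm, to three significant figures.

For an in-line slider-crank, |v_piston| = rω|sinθ|·[1 + r cosθ/√(L² − r² sin²θ)].
With r = 0.0204 m, L = 0.0521 m, θ = 58°: the bracketed kinematic factor |dx/dθ| = 0.021106 m.
ω = v/|dx/dθ| = 7.16/0.021106 = 339.24 rad/s.
N = 60ω/(2π) = 3239.5 rpm.

3240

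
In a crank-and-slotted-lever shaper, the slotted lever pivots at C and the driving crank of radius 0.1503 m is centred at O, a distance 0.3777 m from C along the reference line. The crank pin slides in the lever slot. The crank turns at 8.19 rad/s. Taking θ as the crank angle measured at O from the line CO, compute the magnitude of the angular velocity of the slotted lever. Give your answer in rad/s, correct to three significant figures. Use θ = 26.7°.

ω = 8.19 rad/s
Crank pin A relative to C: A = (d + r cosθ, r sinθ); lever angle φ = atan2(r sinθ, d + r cosθ).
Differentiating tanφ: φ̇ = rω(d cosθ + r)/(d² + r² + 2dr cosθ).
d² + r² + 2dr cosθ = |CA|² = 0.266678 m²;  d cosθ + r = +0.48773 m.
|ω_lever| = |0.1503·8.19·+0.48773| / 0.266678 = 2.2513 rad/s.

2.25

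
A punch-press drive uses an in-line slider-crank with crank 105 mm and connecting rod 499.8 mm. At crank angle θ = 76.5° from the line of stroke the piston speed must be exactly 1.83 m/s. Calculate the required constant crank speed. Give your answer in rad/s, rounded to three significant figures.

For an in-line slider-crank, |v_piston| = rω|sinθ|·[1 + r cosθ/√(L² − r² sin²θ)].
With r = 0.105 m, L = 0.4998 m, θ = 76.5°: the bracketed kinematic factor |dx/dθ| = 0.10721 m.
ω = v/|dx/dθ| = 1.83/0.10721 = 17.069 rad/s.

17.1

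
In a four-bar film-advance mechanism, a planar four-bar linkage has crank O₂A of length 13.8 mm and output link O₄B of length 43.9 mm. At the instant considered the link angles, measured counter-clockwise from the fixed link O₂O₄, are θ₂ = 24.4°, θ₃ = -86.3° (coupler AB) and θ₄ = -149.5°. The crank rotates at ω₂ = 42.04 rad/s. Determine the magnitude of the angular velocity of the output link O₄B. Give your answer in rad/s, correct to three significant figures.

ω₂ = 42.04 rad/s
Differentiating the loop-closure r₂e^{iθ₂}+r₃e^{iθ₃}=r₁+r₄e^{iθ₄} gives r₂ω₂e^{iθ₂}+r₃ω₃e^{iθ₃}=r₄ω₄e^{iθ₄}.
Eliminating the other unknown: ω₄ = r₂ω₂ sin(θ₂−θ₃) / [r₄ sin(θ₄−θ₃)].
Numerator sine = +0.93544; denominator sine = -0.89259.
Result = 0.0138·42.04·(+0.93544) / (0.0439·(-0.89259)) = -13.85 rad/s; magnitude 13.85 rad/s.

13.8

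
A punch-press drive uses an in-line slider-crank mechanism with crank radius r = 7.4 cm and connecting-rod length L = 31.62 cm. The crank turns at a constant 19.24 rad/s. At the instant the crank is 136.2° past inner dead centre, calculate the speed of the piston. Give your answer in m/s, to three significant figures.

ω = 19.24 rad/s
For an in-line slider-crank, x = r cosθ + √(L² − r² sin²θ), so v = −rω sinθ·[1 + r cosθ/√(L² − r² sin²θ)].
With r = 0.074 m, L = 0.3162 m, θ = 136.2°: √(L² − r² sin²θ) = 0.31202 m.
v = −0.074·19.24·0.69214·[1 + 0.074·-0.72176/0.31202] = -0.81676 m/s.
|v| = 0.81676 m/s.

0.817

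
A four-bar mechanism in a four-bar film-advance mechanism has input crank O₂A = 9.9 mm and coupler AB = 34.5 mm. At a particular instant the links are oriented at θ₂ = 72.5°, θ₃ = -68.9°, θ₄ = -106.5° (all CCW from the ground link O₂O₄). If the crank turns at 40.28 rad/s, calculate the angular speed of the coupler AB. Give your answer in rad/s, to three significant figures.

0.331

ω₂ = 40.28 rad/s
Differentiating the loop-closure r₂e^{iθ₂}+r₃e^{iθ₃}=r₁+r₄e^{iθ₄} gives r₂ω₂e^{iθ₂}+r₃ω₃e^{iθ₃}=r₄ω₄e^{iθ₄}.
Eliminating the other unknown: ω₃ = r₂ω₂ sin(θ₄−θ₂) / [r₃ sin(θ₃−θ₄)].
Numerator sine = -0.01745; denominator sine = +0.61015.
Result = 0.0099·40.28·(-0.01745) / (0.0345·(+0.61015)) = -0.33062 rad/s; magnitude 0.33062 rad/s.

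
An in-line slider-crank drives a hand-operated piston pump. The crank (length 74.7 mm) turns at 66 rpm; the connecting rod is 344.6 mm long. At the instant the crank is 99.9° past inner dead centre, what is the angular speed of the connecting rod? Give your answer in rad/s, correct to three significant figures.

0.264

ω = 6.912 rad/s (converted from 66 rpm).
The rod makes angle φ with the slider axis where L sinφ = r sinθ; differentiating, L cosφ·φ̇ = r ω cosθ.
L cosφ = √(L² − r² sin²θ) = 0.33665 m.
|ω_rod| = r ω |cosθ| / √(L² − r² sin²θ) = 0.0747·6.912·0.17193/0.33665 = 0.26367 rad/s.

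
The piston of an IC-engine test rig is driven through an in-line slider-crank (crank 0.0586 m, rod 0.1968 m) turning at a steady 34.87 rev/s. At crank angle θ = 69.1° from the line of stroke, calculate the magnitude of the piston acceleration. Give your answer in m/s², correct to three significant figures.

363

ω = 2π·34.9 = 219.1 rad/s
x(θ) = r cosθ + √(L² − r² sin²θ); with ω constant, a = ω²·d²x/dθ².
d²x/dθ² = −r cosθ − r²(cos2θ)/√u − r⁴ sin²2θ/(4u^{3/2}),  u = L² − r² sin²θ = 0.0357333 m².
Substituting r = 0.0586 m, L = 0.1968 m, θ = 69.1°: d²x/dθ² = -0.0075564 m.
a = ω²·d²x/dθ² = (219.1)²·(-0.0075564) = -362.73 m/s²;  |a| = 362.73 m/s².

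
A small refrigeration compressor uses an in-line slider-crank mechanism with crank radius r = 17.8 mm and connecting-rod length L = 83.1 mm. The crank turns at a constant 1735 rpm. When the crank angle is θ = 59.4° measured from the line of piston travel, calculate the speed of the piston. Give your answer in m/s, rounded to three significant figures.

ω = 2π·1735/60 = 181.7 rad/s
For an in-line slider-crank, x = r cosθ + √(L² − r² sin²θ), so v = −rω sinθ·[1 + r cosθ/√(L² − r² sin²θ)].
With r = 0.0178 m, L = 0.0831 m, θ = 59.4°: √(L² − r² sin²θ) = 0.081675 m.
v = −0.0178·181.7·0.86074·[1 + 0.0178·0.50904/0.081675] = -3.0925 m/s.
|v| = 3.0925 m/s.

3.09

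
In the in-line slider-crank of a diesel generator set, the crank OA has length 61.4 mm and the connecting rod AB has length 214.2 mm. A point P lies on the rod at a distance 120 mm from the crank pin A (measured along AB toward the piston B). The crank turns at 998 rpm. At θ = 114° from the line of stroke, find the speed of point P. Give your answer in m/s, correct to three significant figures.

5.58

ω = 104.5 rad/s.  Crank-pin speed |V_A| = rω = 6.4169 m/s, perpendicular to OA.
Rod angle: sinφ = −(r/L) sinθ ⇒ φ = -15.181°; ω_rod = −rω cosθ/√(L²−r²sin²θ) = +12.625 rad/s.
V_P = V_A + ω_rod × AP, with AP = 0.12 m along the rod.
Components: V_Px = −rω sinθ − a·ω_rod·sinφ = -5.4654 m/s;  V_Py = rω cosθ + a·ω_rod·cosφ = -1.1478 m/s.
|V_P| = √(V_Px² + V_Py²) = 5.5846 m/s.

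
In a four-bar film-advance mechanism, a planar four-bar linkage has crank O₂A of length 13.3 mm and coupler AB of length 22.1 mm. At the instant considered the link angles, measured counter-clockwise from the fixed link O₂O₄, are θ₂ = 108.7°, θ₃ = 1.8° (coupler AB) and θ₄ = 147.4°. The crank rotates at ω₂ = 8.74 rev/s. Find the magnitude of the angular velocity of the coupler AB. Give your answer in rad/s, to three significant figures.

ω₂ = 54.92 rad/s (from 8.74 rev/s).
Differentiating the loop-closure r₂e^{iθ₂}+r₃e^{iθ₃}=r₁+r₄e^{iθ₄} gives r₂ω₂e^{iθ₂}+r₃ω₃e^{iθ₃}=r₄ω₄e^{iθ₄}.
Eliminating the other unknown: ω₃ = r₂ω₂ sin(θ₄−θ₂) / [r₃ sin(θ₃−θ₄)].
Numerator sine = +0.62524; denominator sine = -0.56497.
Result = 0.0133·54.92·(+0.62524) / (0.0221·(-0.56497)) = -36.574 rad/s; magnitude 36.574 rad/s.

36.6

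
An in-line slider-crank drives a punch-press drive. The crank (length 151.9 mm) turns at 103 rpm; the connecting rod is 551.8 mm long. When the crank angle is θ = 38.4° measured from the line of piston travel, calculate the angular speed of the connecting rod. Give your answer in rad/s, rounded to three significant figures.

2.36

ω = 10.79 rad/s (converted from 103 rpm).
The rod makes angle φ with the slider axis where L sinφ = r sinθ; differentiating, L cosφ·φ̇ = r ω cosθ.
L cosφ = √(L² − r² sin²θ) = 0.54367 m.
|ω_rod| = r ω |cosθ| / √(L² − r² sin²θ) = 0.1519·10.79·0.78369/0.54367 = 2.3617 rad/s.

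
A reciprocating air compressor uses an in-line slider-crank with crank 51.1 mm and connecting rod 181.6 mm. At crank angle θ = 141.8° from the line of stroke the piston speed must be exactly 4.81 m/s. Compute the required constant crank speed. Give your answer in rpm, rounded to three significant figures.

For an in-line slider-crank, |v_piston| = rω|sinθ|·[1 + r cosθ/√(L² − r² sin²θ)].
With r = 0.0511 m, L = 0.1816 m, θ = 141.8°: the bracketed kinematic factor |dx/dθ| = 0.024505 m.
ω = v/|dx/dθ| = 4.81/0.024505 = 196.29 rad/s.
N = 60ω/(2π) = 1874.4 rpm.

1870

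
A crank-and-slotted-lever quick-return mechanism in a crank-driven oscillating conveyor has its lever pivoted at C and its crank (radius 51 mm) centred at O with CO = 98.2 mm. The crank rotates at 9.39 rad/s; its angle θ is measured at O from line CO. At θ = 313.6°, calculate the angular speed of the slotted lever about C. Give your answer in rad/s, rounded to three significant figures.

ω = 9.39 rad/s
Crank pin A relative to C: A = (d + r cosθ, r sinθ); lever angle φ = atan2(r sinθ, d + r cosθ).
Differentiating tanφ: φ̇ = rω(d cosθ + r)/(d² + r² + 2dr cosθ).
d² + r² + 2dr cosθ = |CA|² = 0.0191517 m²;  d cosθ + r = +0.11872 m.
|ω_lever| = |0.051·9.39·+0.11872| / 0.0191517 = 2.9686 rad/s.

2.97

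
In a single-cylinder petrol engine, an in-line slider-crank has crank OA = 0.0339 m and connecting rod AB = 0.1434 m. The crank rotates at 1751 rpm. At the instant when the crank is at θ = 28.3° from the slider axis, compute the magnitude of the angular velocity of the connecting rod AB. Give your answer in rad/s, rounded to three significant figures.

38.4

ω = 183.4 rad/s (converted from 1751 rpm).
The rod makes angle φ with the slider axis where L sinφ = r sinθ; differentiating, L cosφ·φ̇ = r ω cosθ.
L cosφ = √(L² − r² sin²θ) = 0.1425 m.
|ω_rod| = r ω |cosθ| / √(L² − r² sin²θ) = 0.0339·183.4·0.88048/0.1425 = 38.409 rad/s.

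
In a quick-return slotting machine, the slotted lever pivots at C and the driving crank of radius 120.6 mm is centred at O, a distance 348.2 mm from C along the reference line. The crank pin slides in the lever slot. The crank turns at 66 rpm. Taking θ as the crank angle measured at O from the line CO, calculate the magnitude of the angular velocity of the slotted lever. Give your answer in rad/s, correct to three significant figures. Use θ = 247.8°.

0.0878

ω = 6.912 rad/s (from 66 rpm).
Crank pin A relative to C: A = (d + r cosθ, r sinθ); lever angle φ = atan2(r sinθ, d + r cosθ).
Differentiating tanφ: φ̇ = rω(d cosθ + r)/(d² + r² + 2dr cosθ).
d² + r² + 2dr cosθ = |CA|² = 0.104054 m²;  d cosθ + r = -0.010964 m.
|ω_lever| = |0.1206·6.912·-0.010964| / 0.104054 = 0.087828 rad/s.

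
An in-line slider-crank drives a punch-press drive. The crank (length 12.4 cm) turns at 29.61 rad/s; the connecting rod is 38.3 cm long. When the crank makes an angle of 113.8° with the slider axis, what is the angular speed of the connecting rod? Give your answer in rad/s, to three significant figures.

ω = 29.61 rad/s
The rod makes angle φ with the slider axis where L sinφ = r sinθ; differentiating, L cosφ·φ̇ = r ω cosθ.
L cosφ = √(L² − r² sin²θ) = 0.36581 m.
|ω_rod| = r ω |cosθ| / √(L² − r² sin²θ) = 0.124·29.61·0.40355/0.36581 = 4.0504 rad/s.

4.05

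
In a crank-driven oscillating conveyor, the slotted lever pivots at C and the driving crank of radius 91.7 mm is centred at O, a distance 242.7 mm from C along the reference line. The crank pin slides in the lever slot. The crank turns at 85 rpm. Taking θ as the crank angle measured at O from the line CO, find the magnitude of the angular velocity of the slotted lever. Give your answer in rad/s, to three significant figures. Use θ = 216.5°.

2.68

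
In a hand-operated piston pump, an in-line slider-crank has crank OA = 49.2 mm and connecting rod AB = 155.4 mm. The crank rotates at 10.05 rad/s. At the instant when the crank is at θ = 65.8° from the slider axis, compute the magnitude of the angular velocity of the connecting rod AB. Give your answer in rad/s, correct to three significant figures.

ω = 10.05 rad/s
The rod makes angle φ with the slider axis where L sinφ = r sinθ; differentiating, L cosφ·φ̇ = r ω cosθ.
L cosφ = √(L² − r² sin²θ) = 0.14878 m.
|ω_rod| = r ω |cosθ| / √(L² − r² sin²θ) = 0.0492·10.05·0.40992/0.14878 = 1.3624 rad/s.

1.36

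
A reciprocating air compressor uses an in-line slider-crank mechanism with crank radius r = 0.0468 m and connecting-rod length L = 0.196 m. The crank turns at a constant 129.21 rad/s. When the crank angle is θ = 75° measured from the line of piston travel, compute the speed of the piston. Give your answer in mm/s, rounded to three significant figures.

6210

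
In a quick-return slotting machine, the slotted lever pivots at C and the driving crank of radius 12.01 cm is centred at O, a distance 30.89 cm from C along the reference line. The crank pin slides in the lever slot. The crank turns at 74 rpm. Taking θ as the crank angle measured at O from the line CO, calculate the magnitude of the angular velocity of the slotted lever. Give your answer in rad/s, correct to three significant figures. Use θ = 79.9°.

1.32

ω = 7.749 rad/s (from 74 rpm).
Crank pin A relative to C: A = (d + r cosθ, r sinθ); lever angle φ = atan2(r sinθ, d + r cosθ).
Differentiating tanφ: φ̇ = rω(d cosθ + r)/(d² + r² + 2dr cosθ).
d² + r² + 2dr cosθ = |CA|² = 0.122855 m²;  d cosθ + r = +0.17427 m.
|ω_lever| = |0.1201·7.749·+0.17427| / 0.122855 = 1.3202 rad/s.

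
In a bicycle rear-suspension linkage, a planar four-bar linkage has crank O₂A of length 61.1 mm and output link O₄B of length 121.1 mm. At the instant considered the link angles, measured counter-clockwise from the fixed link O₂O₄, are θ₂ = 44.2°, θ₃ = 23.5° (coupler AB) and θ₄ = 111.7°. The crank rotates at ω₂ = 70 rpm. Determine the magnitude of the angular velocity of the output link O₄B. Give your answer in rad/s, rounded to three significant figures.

ω₂ = 7.33 rad/s (from 70 rpm).
Differentiating the loop-closure r₂e^{iθ₂}+r₃e^{iθ₃}=r₁+r₄e^{iθ₄} gives r₂ω₂e^{iθ₂}+r₃ω₃e^{iθ₃}=r₄ω₄e^{iθ₄}.
Eliminating the other unknown: ω₄ = r₂ω₂ sin(θ₂−θ₃) / [r₄ sin(θ₄−θ₃)].
Numerator sine = +0.35347; denominator sine = +0.99951.
Result = 0.0611·7.33·(+0.35347) / (0.1211·(+0.99951)) = +1.308 rad/s; magnitude 1.308 rad/s.

1.31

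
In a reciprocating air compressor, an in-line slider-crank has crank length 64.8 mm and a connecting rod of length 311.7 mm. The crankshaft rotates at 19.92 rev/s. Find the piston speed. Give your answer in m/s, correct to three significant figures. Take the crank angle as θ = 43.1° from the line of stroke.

6.39

ω = 2π·19.9 = 125.2 rad/s
For an in-line slider-crank, x = r cosθ + √(L² − r² sin²θ), so v = −rω sinθ·[1 + r cosθ/√(L² − r² sin²θ)].
With r = 0.0648 m, L = 0.3117 m, θ = 43.1°: √(L² − r² sin²θ) = 0.30854 m.
v = −0.0648·125.2·0.68327·[1 + 0.0648·0.73016/0.30854] = -6.3915 m/s.
|v| = 6.3915 m/s.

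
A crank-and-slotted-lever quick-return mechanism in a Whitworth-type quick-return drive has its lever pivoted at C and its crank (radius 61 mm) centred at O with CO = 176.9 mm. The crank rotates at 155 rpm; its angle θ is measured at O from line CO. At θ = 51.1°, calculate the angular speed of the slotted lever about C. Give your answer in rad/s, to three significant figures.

3.51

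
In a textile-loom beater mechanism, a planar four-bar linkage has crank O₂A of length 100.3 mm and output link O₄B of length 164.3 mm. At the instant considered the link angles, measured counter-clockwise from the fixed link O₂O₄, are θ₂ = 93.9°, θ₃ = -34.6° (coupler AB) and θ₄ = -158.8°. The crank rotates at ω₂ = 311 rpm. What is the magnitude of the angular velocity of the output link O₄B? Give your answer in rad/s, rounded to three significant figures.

18.8

ω₂ = 32.57 rad/s (from 311 rpm).
Differentiating the loop-closure r₂e^{iθ₂}+r₃e^{iθ₃}=r₁+r₄e^{iθ₄} gives r₂ω₂e^{iθ₂}+r₃ω₃e^{iθ₃}=r₄ω₄e^{iθ₄}.
Eliminating the other unknown: ω₄ = r₂ω₂ sin(θ₂−θ₃) / [r₄ sin(θ₄−θ₃)].
Numerator sine = +0.78261; denominator sine = -0.82708.
Result = 0.1003·32.57·(+0.78261) / (0.1643·(-0.82708)) = -18.813 rad/s; magnitude 18.813 rad/s.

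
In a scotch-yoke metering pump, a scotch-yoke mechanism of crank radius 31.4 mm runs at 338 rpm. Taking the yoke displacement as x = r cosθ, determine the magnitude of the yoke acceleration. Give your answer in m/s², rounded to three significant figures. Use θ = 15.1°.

38.0

ω = 35.4 rad/s (from 338 rpm).
x = r cosθ ⇒ ẍ = −rω² cosθ (ω constant).
|a| = rω²|cosθ| = 0.0314·(35.4)²·|cos 15.1°| = 37.98 m/s².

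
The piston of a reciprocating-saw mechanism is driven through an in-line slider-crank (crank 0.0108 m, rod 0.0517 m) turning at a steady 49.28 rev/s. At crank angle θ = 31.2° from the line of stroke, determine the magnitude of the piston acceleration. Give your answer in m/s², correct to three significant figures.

988

ω = 2π·49.3 = 309.6 rad/s
x(θ) = r cosθ + √(L² − r² sin²θ); with ω constant, a = ω²·d²x/dθ².
d²x/dθ² = −r cosθ − r²(cos2θ)/√u − r⁴ sin²2θ/(4u^{3/2}),  u = L² − r² sin²θ = 0.00264159 m².
Substituting r = 0.0108 m, L = 0.0517 m, θ = 31.2°: d²x/dθ² = -0.010309 m.
a = ω²·d²x/dθ² = (309.6)²·(-0.010309) = -988.37 m/s²;  |a| = 988.37 m/s².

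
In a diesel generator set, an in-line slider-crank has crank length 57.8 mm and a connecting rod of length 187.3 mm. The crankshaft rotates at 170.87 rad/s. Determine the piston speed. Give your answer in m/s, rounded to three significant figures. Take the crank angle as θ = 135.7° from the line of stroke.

5.34

ω = 170.9 rad/s
For an in-line slider-crank, x = r cosθ + √(L² − r² sin²θ), so v = −rω sinθ·[1 + r cosθ/√(L² − r² sin²θ)].
With r = 0.0578 m, L = 0.1873 m, θ = 135.7°: √(L² − r² sin²θ) = 0.1829 m.
v = −0.0578·170.9·0.69842·[1 + 0.0578·-0.71569/0.1829] = -5.3376 m/s.
|v| = 5.3376 m/s.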